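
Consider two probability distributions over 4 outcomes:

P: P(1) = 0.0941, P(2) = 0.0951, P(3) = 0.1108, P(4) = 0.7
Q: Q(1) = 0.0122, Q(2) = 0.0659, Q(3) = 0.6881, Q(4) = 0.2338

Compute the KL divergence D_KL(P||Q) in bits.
1.1432 bits

D_KL(P||Q) = Σ P(x) log₂(P(x)/Q(x))

Computing term by term:
  P(1)·log₂(P(1)/Q(1)) = 0.0941·log₂(0.0941/0.0122) = 0.27734
  P(2)·log₂(P(2)/Q(2)) = 0.0951·log₂(0.0951/0.0659) = 0.05032
  P(3)·log₂(P(3)/Q(3)) = 0.1108·log₂(0.1108/0.6881) = -0.29192
  P(4)·log₂(P(4)/Q(4)) = 0.7·log₂(0.7/0.2338) = 1.10746

D_KL(P||Q) = 0.27734 + 0.05032 - 0.29192 + 1.10746 = 1.14320 ≈ 1.1432 bits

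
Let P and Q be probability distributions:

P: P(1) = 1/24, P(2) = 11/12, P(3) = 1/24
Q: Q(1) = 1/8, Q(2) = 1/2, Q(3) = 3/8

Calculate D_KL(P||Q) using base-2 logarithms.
0.6035 bits

D_KL(P||Q) = Σ P(x) log₂(P(x)/Q(x))

Computing term by term:
  P(1)·log₂(P(1)/Q(1)) = (1/24)·log₂((1/24)/(1/8)) = -0.06604
  P(2)·log₂(P(2)/Q(2)) = (11/12)·log₂((11/12)/(1/2)) = 0.80160
  P(3)·log₂(P(3)/Q(3)) = (1/24)·log₂((1/24)/(3/8)) = -0.13208

D_KL(P||Q) = -0.06604 + 0.80160 - 0.13208 = 0.60348 ≈ 0.6035 bits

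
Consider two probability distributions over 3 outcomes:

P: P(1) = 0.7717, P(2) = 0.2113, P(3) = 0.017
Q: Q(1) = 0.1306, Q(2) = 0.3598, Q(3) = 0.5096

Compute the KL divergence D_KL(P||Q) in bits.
1.7321 bits

D_KL(P||Q) = Σ P(x) log₂(P(x)/Q(x))

Computing term by term:
  P(1)·log₂(P(1)/Q(1)) = 0.7717·log₂(0.7717/0.1306) = 1.97778
  P(2)·log₂(P(2)/Q(2)) = 0.2113·log₂(0.2113/0.3598) = -0.16226
  P(3)·log₂(P(3)/Q(3)) = 0.017·log₂(0.017/0.5096) = -0.08340

D_KL(P||Q) = 1.97778 - 0.16226 - 0.08340 = 1.73212 ≈ 1.7321 bits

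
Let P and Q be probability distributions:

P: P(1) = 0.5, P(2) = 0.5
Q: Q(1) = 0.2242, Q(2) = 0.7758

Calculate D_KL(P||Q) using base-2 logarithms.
0.2617 bits

D_KL(P||Q) = Σ P(x) log₂(P(x)/Q(x))

Computing term by term:
  P(1)·log₂(P(1)/Q(1)) = 0.5·log₂(0.5/0.2242) = 0.57857
  P(2)·log₂(P(2)/Q(2)) = 0.5·log₂(0.5/0.7758) = -0.31688

D_KL(P||Q) = 0.57857 - 0.31688 = 0.26169 ≈ 0.2617 bits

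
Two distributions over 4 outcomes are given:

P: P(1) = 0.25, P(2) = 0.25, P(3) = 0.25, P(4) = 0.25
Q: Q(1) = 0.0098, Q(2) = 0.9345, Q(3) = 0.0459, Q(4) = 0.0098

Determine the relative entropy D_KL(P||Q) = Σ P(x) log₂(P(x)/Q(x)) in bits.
2.4723 bits

D_KL(P||Q) = Σ P(x) log₂(P(x)/Q(x))

Computing term by term:
  P(1)·log₂(P(1)/Q(1)) = 0.25·log₂(0.25/0.0098) = 1.16825
  P(2)·log₂(P(2)/Q(2)) = 0.25·log₂(0.25/0.9345) = -0.47557
  P(3)·log₂(P(3)/Q(3)) = 0.25·log₂(0.25/0.0459) = 0.61134
  P(4)·log₂(P(4)/Q(4)) = 0.25·log₂(0.25/0.0098) = 1.16825

D_KL(P||Q) = 1.16825 - 0.47557 + 0.61134 + 1.16825 = 2.47227 ≈ 2.4723 bits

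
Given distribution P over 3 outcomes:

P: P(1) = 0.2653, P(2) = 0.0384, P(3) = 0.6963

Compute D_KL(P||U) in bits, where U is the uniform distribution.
0.5329 bits

U(i) = 1/3 for all i

D_KL(P||U) = Σ P(x) log₂(P(x) / (1/3))
           = Σ P(x) log₂(P(x)) + log₂(3)
           = log₂(3) - H(P)

H(P) = -Σ P(x) log₂(P(x)):
  -P(1)·log₂(P(1)) = -(0.2653)·log₂(0.2653) = 0.50786
  -P(2)·log₂(P(2)) = -(0.0384)·log₂(0.0384) = 0.18059
  -P(3)·log₂(P(3)) = -(0.6963)·log₂(0.6963) = 0.36362
H(P) = 0.50786 + 0.18059 + 0.36362 = 1.05207 bits

log₂(3) = 1.58496 bits

D_KL(P||U) = 1.58496 - 1.05207 = 0.53289 ≈ 0.5329 bits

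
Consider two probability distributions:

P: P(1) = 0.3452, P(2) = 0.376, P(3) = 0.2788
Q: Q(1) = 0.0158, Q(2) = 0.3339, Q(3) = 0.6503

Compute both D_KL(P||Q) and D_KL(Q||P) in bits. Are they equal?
D_KL(P||Q) = 1.2597 bits, D_KL(Q||P) = 0.6671 bits. No, they are not equal.

D_KL(P||Q) = Σ P(x) log₂(P(x)/Q(x))

Computing term by term:
  P(1)·log₂(P(1)/Q(1)) = 0.3452·log₂(0.3452/0.0158) = 1.53595
  P(2)·log₂(P(2)/Q(2)) = 0.376·log₂(0.376/0.3339) = 0.06442
  P(3)·log₂(P(3)/Q(3)) = 0.2788·log₂(0.2788/0.6503) = -0.34066

D_KL(P||Q) = 1.53595 + 0.06442 - 0.34066 = 1.25971 ≈ 1.2597 bits

D_KL(Q||P) = Σ Q(x) log₂(Q(x)/P(x))

Computing term by term:
  Q(1)·log₂(Q(1)/P(1)) = 0.0158·log₂(0.0158/0.3452) = -0.07030
  Q(2)·log₂(Q(2)/P(2)) = 0.3339·log₂(0.3339/0.376) = -0.05720
  Q(3)·log₂(Q(3)/P(3)) = 0.6503·log₂(0.6503/0.2788) = 0.79459

D_KL(Q||P) = -0.07030 - 0.05720 + 0.79459 = 0.66709 ≈ 0.6671 bits

These are NOT equal (difference: 0.5926 bits). KL divergence is asymmetric: D_KL(P||Q) ≠ D_KL(Q||P) in general.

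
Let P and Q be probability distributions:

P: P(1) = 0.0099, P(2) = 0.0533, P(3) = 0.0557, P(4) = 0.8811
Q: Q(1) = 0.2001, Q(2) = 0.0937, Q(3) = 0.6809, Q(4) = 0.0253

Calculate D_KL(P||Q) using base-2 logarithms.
4.2256 bits

D_KL(P||Q) = Σ P(x) log₂(P(x)/Q(x))

Computing term by term:
  P(1)·log₂(P(1)/Q(1)) = 0.0099·log₂(0.0099/0.2001) = -0.04294
  P(2)·log₂(P(2)/Q(2)) = 0.0533·log₂(0.0533/0.0937) = -0.04338
  P(3)·log₂(P(3)/Q(3)) = 0.0557·log₂(0.0557/0.6809) = -0.20117
  P(4)·log₂(P(4)/Q(4)) = 0.8811·log₂(0.8811/0.0253) = 4.51308

D_KL(P||Q) = -0.04294 - 0.04338 - 0.20117 + 4.51308 = 4.22559 ≈ 4.2256 bits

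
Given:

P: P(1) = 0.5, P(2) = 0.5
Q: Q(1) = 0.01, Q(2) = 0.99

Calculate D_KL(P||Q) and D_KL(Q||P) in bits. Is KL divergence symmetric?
D_KL(P||Q) = 2.3292 bits, D_KL(Q||P) = 0.9192 bits. No, KL divergence is not symmetric.

D_KL(P||Q) = Σ P(x) log₂(P(x)/Q(x))

Computing term by term:
  P(1)·log₂(P(1)/Q(1)) = 0.5·log₂(0.5/0.01) = 2.82193
  P(2)·log₂(P(2)/Q(2)) = 0.5·log₂(0.5/0.99) = -0.49275

D_KL(P||Q) = 2.82193 - 0.49275 = 2.32918 ≈ 2.3292 bits

D_KL(Q||P) = Σ Q(x) log₂(Q(x)/P(x))

Computing term by term:
  Q(1)·log₂(Q(1)/P(1)) = 0.01·log₂(0.01/0.5) = -0.05644
  Q(2)·log₂(Q(2)/P(2)) = 0.99·log₂(0.99/0.5) = 0.97565

D_KL(Q||P) = -0.05644 + 0.97565 = 0.91921 ≈ 0.9192 bits

These are NOT equal (difference: 1.4100 bits). KL divergence is asymmetric: D_KL(P||Q) ≠ D_KL(Q||P) in general.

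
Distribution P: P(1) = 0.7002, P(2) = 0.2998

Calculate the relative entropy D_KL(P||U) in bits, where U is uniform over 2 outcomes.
0.1190 bits

U(i) = 1/2 for all i

D_KL(P||U) = Σ P(x) log₂(P(x) / (1/2))
           = Σ P(x) log₂(P(x)) + log₂(2)
           = log₂(2) - H(P)

H(P) = -Σ P(x) log₂(P(x)):
  -P(1)·log₂(P(1)) = -(0.7002)·log₂(0.7002) = 0.36002
  -P(2)·log₂(P(2)) = -(0.2998)·log₂(0.2998) = 0.52103
H(P) = 0.36002 + 0.52103 = 0.88105 bits

log₂(2) = 1.00000 bits

D_KL(P||U) = 1.00000 - 0.88105 = 0.11895 ≈ 0.1190 bits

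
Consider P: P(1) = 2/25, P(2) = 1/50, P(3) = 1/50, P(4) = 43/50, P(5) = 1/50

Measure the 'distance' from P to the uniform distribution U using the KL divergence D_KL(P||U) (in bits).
1.5047 bits

U(i) = 1/5 for all i

D_KL(P||U) = Σ P(x) log₂(P(x) / (1/5))
           = Σ P(x) log₂(P(x)) + log₂(5)
           = log₂(5) - H(P)

H(P) = -Σ P(x) log₂(P(x)):
  -P(1)·log₂(P(1)) = -(2/25)·log₂(2/25) = 0.29151
  -P(2)·log₂(P(2)) = -(1/50)·log₂(1/50) = 0.11288
  -P(3)·log₂(P(3)) = -(1/50)·log₂(1/50) = 0.11288
  -P(4)·log₂(P(4)) = -(43/50)·log₂(43/50) = 0.18713
  -P(5)·log₂(P(5)) = -(1/50)·log₂(1/50) = 0.11288
H(P) = 0.29151 + 0.11288 + 0.11288 + 0.18713 + 0.11288 = 0.81728 bits

log₂(5) = 2.32193 bits

D_KL(P||U) = 2.32193 - 0.81728 = 1.50465 ≈ 1.5047 bits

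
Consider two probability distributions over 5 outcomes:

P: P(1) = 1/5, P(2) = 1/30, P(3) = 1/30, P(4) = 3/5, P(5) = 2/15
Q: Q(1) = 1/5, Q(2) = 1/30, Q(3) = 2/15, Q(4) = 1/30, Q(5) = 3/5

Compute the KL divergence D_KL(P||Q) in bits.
2.1460 bits

D_KL(P||Q) = Σ P(x) log₂(P(x)/Q(x))

Computing term by term:
  P(1)·log₂(P(1)/Q(1)) = (1/5)·log₂((1/5)/(1/5)) = 0.00000
  P(2)·log₂(P(2)/Q(2)) = (1/30)·log₂((1/30)/(1/30)) = 0.00000
  P(3)·log₂(P(3)/Q(3)) = (1/30)·log₂((1/30)/(2/15)) = -0.06667
  P(4)·log₂(P(4)/Q(4)) = (3/5)·log₂((3/5)/(1/30)) = 2.50196
  P(5)·log₂(P(5)/Q(5)) = (2/15)·log₂((2/15)/(3/5)) = -0.28932

D_KL(P||Q) = 0.00000 + 0.00000 - 0.06667 + 2.50196 - 0.28932 = 2.14597 ≈ 2.1460 bits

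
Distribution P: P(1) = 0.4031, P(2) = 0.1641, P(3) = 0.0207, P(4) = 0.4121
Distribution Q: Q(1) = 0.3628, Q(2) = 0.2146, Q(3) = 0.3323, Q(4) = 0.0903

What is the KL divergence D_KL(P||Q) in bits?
0.8174 bits

D_KL(P||Q) = Σ P(x) log₂(P(x)/Q(x))

Computing term by term:
  P(1)·log₂(P(1)/Q(1)) = 0.4031·log₂(0.4031/0.3628) = 0.06126
  P(2)·log₂(P(2)/Q(2)) = 0.1641·log₂(0.1641/0.2146) = -0.06352
  P(3)·log₂(P(3)/Q(3)) = 0.0207·log₂(0.0207/0.3323) = -0.08290
  P(4)·log₂(P(4)/Q(4)) = 0.4121·log₂(0.4121/0.0903) = 0.90258

D_KL(P||Q) = 0.06126 - 0.06352 - 0.08290 + 0.90258 = 0.81742 ≈ 0.8174 bits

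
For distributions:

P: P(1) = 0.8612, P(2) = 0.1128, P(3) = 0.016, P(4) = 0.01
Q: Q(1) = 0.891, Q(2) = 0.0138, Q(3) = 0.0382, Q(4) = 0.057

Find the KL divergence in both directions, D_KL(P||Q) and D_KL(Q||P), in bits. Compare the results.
D_KL(P||Q) = 0.2544 bits, D_KL(Q||P) = 0.1930 bits. D_KL(P||Q) is larger than D_KL(Q||P) by 0.0614 bits; the two directions differ.

D_KL(P||Q) = Σ P(x) log₂(P(x)/Q(x))

Computing term by term:
  P(1)·log₂(P(1)/Q(1)) = 0.8612·log₂(0.8612/0.891) = -0.04227
  P(2)·log₂(P(2)/Q(2)) = 0.1128·log₂(0.1128/0.0138) = 0.34190
  P(3)·log₂(P(3)/Q(3)) = 0.016·log₂(0.016/0.0382) = -0.02009
  P(4)·log₂(P(4)/Q(4)) = 0.01·log₂(0.01/0.057) = -0.02511

D_KL(P||Q) = -0.04227 + 0.34190 - 0.02009 - 0.02511 = 0.25443 ≈ 0.2544 bits

D_KL(Q||P) = Σ Q(x) log₂(Q(x)/P(x))

Computing term by term:
  Q(1)·log₂(Q(1)/P(1)) = 0.891·log₂(0.891/0.8612) = 0.04373
  Q(2)·log₂(Q(2)/P(2)) = 0.0138·log₂(0.0138/0.1128) = -0.04183
  Q(3)·log₂(Q(3)/P(3)) = 0.0382·log₂(0.0382/0.016) = 0.04796
  Q(4)·log₂(Q(4)/P(4)) = 0.057·log₂(0.057/0.01) = 0.14312

D_KL(Q||P) = 0.04373 - 0.04183 + 0.04796 + 0.14312 = 0.19298 ≈ 0.1930 bits

These are NOT equal (difference: 0.0614 bits). KL divergence is asymmetric: D_KL(P||Q) ≠ D_KL(Q||P) in general.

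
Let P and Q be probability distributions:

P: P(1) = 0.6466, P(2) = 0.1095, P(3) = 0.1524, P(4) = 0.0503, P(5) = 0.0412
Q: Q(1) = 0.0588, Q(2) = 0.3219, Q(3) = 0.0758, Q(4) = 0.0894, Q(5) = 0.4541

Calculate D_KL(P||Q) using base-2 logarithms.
2.0354 bits

D_KL(P||Q) = Σ P(x) log₂(P(x)/Q(x))

Computing term by term:
  P(1)·log₂(P(1)/Q(1)) = 0.6466·log₂(0.6466/0.0588) = 2.23658
  P(2)·log₂(P(2)/Q(2)) = 0.1095·log₂(0.1095/0.3219) = -0.17035
  P(3)·log₂(P(3)/Q(3)) = 0.1524·log₂(0.1524/0.0758) = 0.15356
  P(4)·log₂(P(4)/Q(4)) = 0.0503·log₂(0.0503/0.0894) = -0.04173
  P(5)·log₂(P(5)/Q(5)) = 0.0412·log₂(0.0412/0.4541) = -0.14265

D_KL(P||Q) = 2.23658 - 0.17035 + 0.15356 - 0.04173 - 0.14265 = 2.03541 ≈ 2.0354 bits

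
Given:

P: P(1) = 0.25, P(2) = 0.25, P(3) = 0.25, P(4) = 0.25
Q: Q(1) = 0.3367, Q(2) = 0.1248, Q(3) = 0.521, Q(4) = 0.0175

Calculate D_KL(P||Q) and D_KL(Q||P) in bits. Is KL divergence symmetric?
D_KL(P||Q) = 0.8375 bits, D_KL(Q||P) = 0.5043 bits. No, KL divergence is not symmetric.

D_KL(P||Q) = Σ P(x) log₂(P(x)/Q(x))

Computing term by term:
  P(1)·log₂(P(1)/Q(1)) = 0.25·log₂(0.25/0.3367) = -0.10738
  P(2)·log₂(P(2)/Q(2)) = 0.25·log₂(0.25/0.1248) = 0.25058
  P(3)·log₂(P(3)/Q(3)) = 0.25·log₂(0.25/0.521) = -0.26484
  P(4)·log₂(P(4)/Q(4)) = 0.25·log₂(0.25/0.0175) = 0.95913

D_KL(P||Q) = -0.10738 + 0.25058 - 0.26484 + 0.95913 = 0.83749 ≈ 0.8375 bits

D_KL(Q||P) = Σ Q(x) log₂(Q(x)/P(x))

Computing term by term:
  Q(1)·log₂(Q(1)/P(1)) = 0.3367·log₂(0.3367/0.25) = 0.14462
  Q(2)·log₂(Q(2)/P(2)) = 0.1248·log₂(0.1248/0.25) = -0.12509
  Q(3)·log₂(Q(3)/P(3)) = 0.521·log₂(0.521/0.25) = 0.55192
  Q(4)·log₂(Q(4)/P(4)) = 0.0175·log₂(0.0175/0.25) = -0.06714

D_KL(Q||P) = 0.14462 - 0.12509 + 0.55192 - 0.06714 = 0.50431 ≈ 0.5043 bits

These are NOT equal (difference: 0.3332 bits). KL divergence is asymmetric: D_KL(P||Q) ≠ D_KL(Q||P) in general.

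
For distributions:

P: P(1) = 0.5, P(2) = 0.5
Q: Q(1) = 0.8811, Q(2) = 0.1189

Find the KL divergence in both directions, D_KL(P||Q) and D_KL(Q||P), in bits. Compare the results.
D_KL(P||Q) = 0.6274 bits, D_KL(Q||P) = 0.4738 bits. D_KL(P||Q) is larger than D_KL(Q||P) by 0.1536 bits; the two directions differ.

D_KL(P||Q) = Σ P(x) log₂(P(x)/Q(x))

Computing term by term:
  P(1)·log₂(P(1)/Q(1)) = 0.5·log₂(0.5/0.8811) = -0.40869
  P(2)·log₂(P(2)/Q(2)) = 0.5·log₂(0.5/0.1189) = 1.03609

D_KL(P||Q) = -0.40869 + 1.03609 = 0.62740 ≈ 0.6274 bits

D_KL(Q||P) = Σ Q(x) log₂(Q(x)/P(x))

Computing term by term:
  Q(1)·log₂(Q(1)/P(1)) = 0.8811·log₂(0.8811/0.5) = 0.72019
  Q(2)·log₂(Q(2)/P(2)) = 0.1189·log₂(0.1189/0.5) = -0.24638

D_KL(Q||P) = 0.72019 - 0.24638 = 0.47381 ≈ 0.4738 bits

These are NOT equal (difference: 0.1536 bits). KL divergence is asymmetric: D_KL(P||Q) ≠ D_KL(Q||P) in general.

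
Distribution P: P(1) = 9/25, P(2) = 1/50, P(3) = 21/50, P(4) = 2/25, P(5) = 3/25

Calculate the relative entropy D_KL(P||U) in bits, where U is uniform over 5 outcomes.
0.4942 bits

U(i) = 1/5 for all i

D_KL(P||U) = Σ P(x) log₂(P(x) / (1/5))
           = Σ P(x) log₂(P(x)) + log₂(5)
           = log₂(5) - H(P)

H(P) = -Σ P(x) log₂(P(x)):
  -P(1)·log₂(P(1)) = -(9/25)·log₂(9/25) = 0.53062
  -P(2)·log₂(P(2)) = -(1/50)·log₂(1/50) = 0.11288
  -P(3)·log₂(P(3)) = -(21/50)·log₂(21/50) = 0.52565
  -P(4)·log₂(P(4)) = -(2/25)·log₂(2/25) = 0.29151
  -P(5)·log₂(P(5)) = -(3/25)·log₂(3/25) = 0.36707
H(P) = 0.53062 + 0.11288 + 0.52565 + 0.29151 + 0.36707 = 1.82773 bits

log₂(5) = 2.32193 bits

D_KL(P||U) = 2.32193 - 1.82773 = 0.49420 ≈ 0.4942 bits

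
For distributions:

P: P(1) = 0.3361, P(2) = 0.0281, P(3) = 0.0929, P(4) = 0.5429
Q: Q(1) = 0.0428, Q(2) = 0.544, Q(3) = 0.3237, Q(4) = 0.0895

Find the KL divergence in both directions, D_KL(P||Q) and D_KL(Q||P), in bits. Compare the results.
D_KL(P||Q) = 2.1238 bits, D_KL(Q||P) = 2.5485 bits. D_KL(Q||P) is larger than D_KL(P||Q) by 0.4247 bits; the two directions differ.

D_KL(P||Q) = Σ P(x) log₂(P(x)/Q(x))

Computing term by term:
  P(1)·log₂(P(1)/Q(1)) = 0.3361·log₂(0.3361/0.0428) = 0.99930
  P(2)·log₂(P(2)/Q(2)) = 0.0281·log₂(0.0281/0.544) = -0.12013
  P(3)·log₂(P(3)/Q(3)) = 0.0929·log₂(0.0929/0.3237) = -0.16730
  P(4)·log₂(P(4)/Q(4)) = 0.5429·log₂(0.5429/0.0895) = 1.41193

D_KL(P||Q) = 0.99930 - 0.12013 - 0.16730 + 1.41193 = 2.12380 ≈ 2.1238 bits

D_KL(Q||P) = Σ Q(x) log₂(Q(x)/P(x))

Computing term by term:
  Q(1)·log₂(Q(1)/P(1)) = 0.0428·log₂(0.0428/0.3361) = -0.12725
  Q(2)·log₂(Q(2)/P(2)) = 0.544·log₂(0.544/0.0281) = 2.32558
  Q(3)·log₂(Q(3)/P(3)) = 0.3237·log₂(0.3237/0.0929) = 0.58295
  Q(4)·log₂(Q(4)/P(4)) = 0.0895·log₂(0.0895/0.5429) = -0.23277

D_KL(Q||P) = -0.12725 + 2.32558 + 0.58295 - 0.23277 = 2.54851 ≈ 2.5485 bits

These are NOT equal (difference: 0.4247 bits). KL divergence is asymmetric: D_KL(P||Q) ≠ D_KL(Q||P) in general.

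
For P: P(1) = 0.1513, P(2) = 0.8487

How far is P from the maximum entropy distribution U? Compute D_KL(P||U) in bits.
0.3869 bits

U(i) = 1/2 for all i

D_KL(P||U) = Σ P(x) log₂(P(x) / (1/2))
           = Σ P(x) log₂(P(x)) + log₂(2)
           = log₂(2) - H(P)

H(P) = -Σ P(x) log₂(P(x)):
  -P(1)·log₂(P(1)) = -(0.1513)·log₂(0.1513) = 0.41222
  -P(2)·log₂(P(2)) = -(0.8487)·log₂(0.8487) = 0.20086
H(P) = 0.41222 + 0.20086 = 0.61308 bits

log₂(2) = 1.00000 bits

D_KL(P||U) = 1.00000 - 0.61308 = 0.38692 ≈ 0.3869 bits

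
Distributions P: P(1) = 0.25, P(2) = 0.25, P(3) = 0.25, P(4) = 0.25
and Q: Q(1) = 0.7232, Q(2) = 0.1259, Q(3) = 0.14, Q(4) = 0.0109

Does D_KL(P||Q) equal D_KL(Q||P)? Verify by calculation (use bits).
D_KL(P||Q) = 1.2033 bits, D_KL(Q||P) = 0.8173 bits. No — D_KL(P||Q) ≠ D_KL(Q||P) for this pair.

D_KL(P||Q) = Σ P(x) log₂(P(x)/Q(x))

Computing term by term:
  P(1)·log₂(P(1)/Q(1)) = 0.25·log₂(0.25/0.7232) = -0.38312
  P(2)·log₂(P(2)/Q(2)) = 0.25·log₂(0.25/0.1259) = 0.24741
  P(3)·log₂(P(3)/Q(3)) = 0.25·log₂(0.25/0.14) = 0.20913
  P(4)·log₂(P(4)/Q(4)) = 0.25·log₂(0.25/0.0109) = 1.12988

D_KL(P||Q) = -0.38312 + 0.24741 + 0.20913 + 1.12988 = 1.20330 ≈ 1.2033 bits

D_KL(Q||P) = Σ Q(x) log₂(Q(x)/P(x))

Computing term by term:
  Q(1)·log₂(Q(1)/P(1)) = 0.7232·log₂(0.7232/0.25) = 1.10828
  Q(2)·log₂(Q(2)/P(2)) = 0.1259·log₂(0.1259/0.25) = -0.12460
  Q(3)·log₂(Q(3)/P(3)) = 0.14·log₂(0.14/0.25) = -0.11711
  Q(4)·log₂(Q(4)/P(4)) = 0.0109·log₂(0.0109/0.25) = -0.04926

D_KL(Q||P) = 1.10828 - 0.12460 - 0.11711 - 0.04926 = 0.81731 ≈ 0.8173 bits

These are NOT equal (difference: 0.3860 bits). KL divergence is asymmetric: D_KL(P||Q) ≠ D_KL(Q||P) in general.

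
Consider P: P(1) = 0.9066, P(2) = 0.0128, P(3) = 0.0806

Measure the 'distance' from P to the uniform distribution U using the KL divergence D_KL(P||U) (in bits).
1.0834 bits

U(i) = 1/3 for all i

D_KL(P||U) = Σ P(x) log₂(P(x) / (1/3))
           = Σ P(x) log₂(P(x)) + log₂(3)
           = log₂(3) - H(P)

H(P) = -Σ P(x) log₂(P(x)):
  -P(1)·log₂(P(1)) = -(0.9066)·log₂(0.9066) = 0.12825
  -P(2)·log₂(P(2)) = -(0.0128)·log₂(0.0128) = 0.08048
  -P(3)·log₂(P(3)) = -(0.0806)·log₂(0.0806) = 0.29283
H(P) = 0.12825 + 0.08048 + 0.29283 = 0.50156 bits

log₂(3) = 1.58496 bits

D_KL(P||U) = 1.58496 - 0.50156 = 1.08340 ≈ 1.0834 bits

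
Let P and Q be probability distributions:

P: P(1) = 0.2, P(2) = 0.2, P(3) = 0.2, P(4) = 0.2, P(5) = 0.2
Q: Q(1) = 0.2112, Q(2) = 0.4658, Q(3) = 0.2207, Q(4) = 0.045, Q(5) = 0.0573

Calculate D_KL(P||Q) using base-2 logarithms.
0.5030 bits

D_KL(P||Q) = Σ P(x) log₂(P(x)/Q(x))

Computing term by term:
  P(1)·log₂(P(1)/Q(1)) = 0.2·log₂(0.2/0.2112) = -0.01572
  P(2)·log₂(P(2)/Q(2)) = 0.2·log₂(0.2/0.4658) = -0.24394
  P(3)·log₂(P(3)/Q(3)) = 0.2·log₂(0.2/0.2207) = -0.02842
  P(4)·log₂(P(4)/Q(4)) = 0.2·log₂(0.2/0.045) = 0.43040
  P(5)·log₂(P(5)/Q(5)) = 0.2·log₂(0.2/0.0573) = 0.36068

D_KL(P||Q) = -0.01572 - 0.24394 - 0.02842 + 0.43040 + 0.36068 = 0.50300 ≈ 0.5030 bits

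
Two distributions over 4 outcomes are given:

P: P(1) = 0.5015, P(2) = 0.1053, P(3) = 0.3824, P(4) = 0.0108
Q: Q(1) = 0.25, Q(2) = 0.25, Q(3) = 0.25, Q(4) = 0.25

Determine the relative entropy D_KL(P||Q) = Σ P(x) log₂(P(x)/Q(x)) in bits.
0.5578 bits

D_KL(P||Q) = Σ P(x) log₂(P(x)/Q(x))

Computing term by term:
  P(1)·log₂(P(1)/Q(1)) = 0.5015·log₂(0.5015/0.25) = 0.50367
  P(2)·log₂(P(2)/Q(2)) = 0.1053·log₂(0.1053/0.25) = -0.13135
  P(3)·log₂(P(3)/Q(3)) = 0.3824·log₂(0.3824/0.25) = 0.23447
  P(4)·log₂(P(4)/Q(4)) = 0.0108·log₂(0.0108/0.25) = -0.04895

D_KL(P||Q) = 0.50367 - 0.13135 + 0.23447 - 0.04895 = 0.55784 ≈ 0.5578 bits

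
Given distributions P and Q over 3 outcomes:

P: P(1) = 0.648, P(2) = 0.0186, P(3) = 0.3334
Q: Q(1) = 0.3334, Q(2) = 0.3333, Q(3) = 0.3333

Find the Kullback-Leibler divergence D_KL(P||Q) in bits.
0.5440 bits

D_KL(P||Q) = Σ P(x) log₂(P(x)/Q(x))

Computing term by term:
  P(1)·log₂(P(1)/Q(1)) = 0.648·log₂(0.648/0.3334) = 0.62126
  P(2)·log₂(P(2)/Q(2)) = 0.0186·log₂(0.0186/0.3333) = -0.07744
  P(3)·log₂(P(3)/Q(3)) = 0.3334·log₂(0.3334/0.3333) = 0.00014

D_KL(P||Q) = 0.62126 - 0.07744 + 0.00014 = 0.54396 ≈ 0.5440 bits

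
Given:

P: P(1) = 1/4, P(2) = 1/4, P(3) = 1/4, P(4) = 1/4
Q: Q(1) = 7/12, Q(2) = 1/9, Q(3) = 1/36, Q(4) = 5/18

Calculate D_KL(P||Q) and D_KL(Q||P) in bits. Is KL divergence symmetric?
D_KL(P||Q) = 0.7414 bits, D_KL(Q||P) = 0.5372 bits. No, KL divergence is not symmetric.

D_KL(P||Q) = Σ P(x) log₂(P(x)/Q(x))

Computing term by term:
  P(1)·log₂(P(1)/Q(1)) = (1/4)·log₂((1/4)/(7/12)) = -0.30560
  P(2)·log₂(P(2)/Q(2)) = (1/4)·log₂((1/4)/(1/9)) = 0.29248
  P(3)·log₂(P(3)/Q(3)) = (1/4)·log₂((1/4)/(1/36)) = 0.79248
  P(4)·log₂(P(4)/Q(4)) = (1/4)·log₂((1/4)/(5/18)) = -0.03800

D_KL(P||Q) = -0.30560 + 0.29248 + 0.79248 - 0.03800 = 0.74136 ≈ 0.7414 bits

D_KL(Q||P) = Σ Q(x) log₂(Q(x)/P(x))

Computing term by term:
  Q(1)·log₂(Q(1)/P(1)) = (7/12)·log₂((7/12)/(1/4)) = 0.71306
  Q(2)·log₂(Q(2)/P(2)) = (1/9)·log₂((1/9)/(1/4)) = -0.12999
  Q(3)·log₂(Q(3)/P(3)) = (1/36)·log₂((1/36)/(1/4)) = -0.08805
  Q(4)·log₂(Q(4)/P(4)) = (5/18)·log₂((5/18)/(1/4)) = 0.04222

D_KL(Q||P) = 0.71306 - 0.12999 - 0.08805 + 0.04222 = 0.53724 ≈ 0.5372 bits

These are NOT equal (difference: 0.2042 bits). KL divergence is asymmetric: D_KL(P||Q) ≠ D_KL(Q||P) in general.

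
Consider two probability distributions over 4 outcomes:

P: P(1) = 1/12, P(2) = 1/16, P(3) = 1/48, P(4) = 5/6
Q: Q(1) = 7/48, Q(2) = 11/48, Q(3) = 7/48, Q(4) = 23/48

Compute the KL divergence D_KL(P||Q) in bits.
0.4224 bits

D_KL(P||Q) = Σ P(x) log₂(P(x)/Q(x))

Computing term by term:
  P(1)·log₂(P(1)/Q(1)) = (1/12)·log₂((1/12)/(7/48)) = -0.06728
  P(2)·log₂(P(2)/Q(2)) = (1/16)·log₂((1/16)/(11/48)) = -0.11715
  P(3)·log₂(P(3)/Q(3)) = (1/48)·log₂((1/48)/(7/48)) = -0.05849
  P(4)·log₂(P(4)/Q(4)) = (5/6)·log₂((5/6)/(23/48)) = 0.66531

D_KL(P||Q) = -0.06728 - 0.11715 - 0.05849 + 0.66531 = 0.42239 ≈ 0.4224 bits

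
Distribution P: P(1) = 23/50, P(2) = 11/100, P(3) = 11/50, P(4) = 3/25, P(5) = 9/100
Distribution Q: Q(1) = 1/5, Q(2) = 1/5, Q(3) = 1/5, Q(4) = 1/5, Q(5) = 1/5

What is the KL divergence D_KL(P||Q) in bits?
0.2960 bits

D_KL(P||Q) = Σ P(x) log₂(P(x)/Q(x))

Computing term by term:
  P(1)·log₂(P(1)/Q(1)) = (23/50)·log₂((23/50)/(1/5)) = 0.55275
  P(2)·log₂(P(2)/Q(2)) = (11/100)·log₂((11/100)/(1/5)) = -0.09487
  P(3)·log₂(P(3)/Q(3)) = (11/50)·log₂((11/50)/(1/5)) = 0.03025
  P(4)·log₂(P(4)/Q(4)) = (3/25)·log₂((3/25)/(1/5)) = -0.08844
  P(5)·log₂(P(5)/Q(5)) = (9/100)·log₂((9/100)/(1/5)) = -0.10368

D_KL(P||Q) = 0.55275 - 0.09487 + 0.03025 - 0.08844 - 0.10368 = 0.29601 ≈ 0.2960 bits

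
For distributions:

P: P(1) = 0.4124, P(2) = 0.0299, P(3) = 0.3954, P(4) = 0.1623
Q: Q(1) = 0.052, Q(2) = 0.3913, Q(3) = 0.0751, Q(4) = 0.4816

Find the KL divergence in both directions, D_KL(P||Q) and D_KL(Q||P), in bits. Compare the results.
D_KL(P||Q) = 1.8140 bits, D_KL(Q||P) = 1.8721 bits. D_KL(Q||P) is larger than D_KL(P||Q) by 0.0581 bits; the two directions differ.

D_KL(P||Q) = Σ P(x) log₂(P(x)/Q(x))

Computing term by term:
  P(1)·log₂(P(1)/Q(1)) = 0.4124·log₂(0.4124/0.052) = 1.23203
  P(2)·log₂(P(2)/Q(2)) = 0.0299·log₂(0.0299/0.3913) = -0.11093
  P(3)·log₂(P(3)/Q(3)) = 0.3954·log₂(0.3954/0.0751) = 0.94755
  P(4)·log₂(P(4)/Q(4)) = 0.1623·log₂(0.1623/0.4816) = -0.25468

D_KL(P||Q) = 1.23203 - 0.11093 + 0.94755 - 0.25468 = 1.81397 ≈ 1.8140 bits

D_KL(Q||P) = Σ Q(x) log₂(Q(x)/P(x))

Computing term by term:
  Q(1)·log₂(Q(1)/P(1)) = 0.052·log₂(0.052/0.4124) = -0.15535
  Q(2)·log₂(Q(2)/P(2)) = 0.3913·log₂(0.3913/0.0299) = 1.45175
  Q(3)·log₂(Q(3)/P(3)) = 0.0751·log₂(0.0751/0.3954) = -0.17997
  Q(4)·log₂(Q(4)/P(4)) = 0.4816·log₂(0.4816/0.1623) = 0.75571

D_KL(Q||P) = -0.15535 + 1.45175 - 0.17997 + 0.75571 = 1.87214 ≈ 1.8721 bits

These are NOT equal (difference: 0.0581 bits). KL divergence is asymmetric: D_KL(P||Q) ≠ D_KL(Q||P) in general.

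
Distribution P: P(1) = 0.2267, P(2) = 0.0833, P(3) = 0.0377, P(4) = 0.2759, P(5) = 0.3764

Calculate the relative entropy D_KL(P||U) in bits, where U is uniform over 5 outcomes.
0.3164 bits

U(i) = 1/5 for all i

D_KL(P||U) = Σ P(x) log₂(P(x) / (1/5))
           = Σ P(x) log₂(P(x)) + log₂(5)
           = log₂(5) - H(P)

H(P) = -Σ P(x) log₂(P(x)):
  -P(1)·log₂(P(1)) = -(0.2267)·log₂(0.2267) = 0.48540
  -P(2)·log₂(P(2)) = -(0.0833)·log₂(0.0833) = 0.29868
  -P(3)·log₂(P(3)) = -(0.0377)·log₂(0.0377) = 0.17829
  -P(4)·log₂(P(4)) = -(0.2759)·log₂(0.2759) = 0.51256
  -P(5)·log₂(P(5)) = -(0.3764)·log₂(0.3764) = 0.53060
H(P) = 0.48540 + 0.29868 + 0.17829 + 0.51256 + 0.53060 = 2.00553 bits

log₂(5) = 2.32193 bits

D_KL(P||U) = 2.32193 - 2.00553 = 0.31640 ≈ 0.3164 bits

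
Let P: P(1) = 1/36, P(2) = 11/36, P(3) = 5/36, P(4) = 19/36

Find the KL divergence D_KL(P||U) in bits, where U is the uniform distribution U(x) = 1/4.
0.4516 bits

U(i) = 1/4 for all i

D_KL(P||U) = Σ P(x) log₂(P(x) / (1/4))
           = Σ P(x) log₂(P(x)) + log₂(4)
           = log₂(4) - H(P)

H(P) = -Σ P(x) log₂(P(x)):
  -P(1)·log₂(P(1)) = -(1/36)·log₂(1/36) = 0.14361
  -P(2)·log₂(P(2)) = -(11/36)·log₂(11/36) = 0.52265
  -P(3)·log₂(P(3)) = -(5/36)·log₂(5/36) = 0.39556
  -P(4)·log₂(P(4)) = -(19/36)·log₂(19/36) = 0.48661
H(P) = 0.14361 + 0.52265 + 0.39556 + 0.48661 = 1.54843 bits

log₂(4) = 2.00000 bits

D_KL(P||U) = 2.00000 - 1.54843 = 0.45157 ≈ 0.4516 bits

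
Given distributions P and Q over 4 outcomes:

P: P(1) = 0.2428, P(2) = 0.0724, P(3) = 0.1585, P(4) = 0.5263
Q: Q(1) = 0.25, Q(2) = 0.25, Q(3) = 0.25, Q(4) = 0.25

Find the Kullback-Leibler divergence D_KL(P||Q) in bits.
0.3213 bits

D_KL(P||Q) = Σ P(x) log₂(P(x)/Q(x))

Computing term by term:
  P(1)·log₂(P(1)/Q(1)) = 0.2428·log₂(0.2428/0.25) = -0.01024
  P(2)·log₂(P(2)/Q(2)) = 0.0724·log₂(0.0724/0.25) = -0.12944
  P(3)·log₂(P(3)/Q(3)) = 0.1585·log₂(0.1585/0.25) = -0.10421
  P(4)·log₂(P(4)/Q(4)) = 0.5263·log₂(0.5263/0.25) = 0.56522

D_KL(P||Q) = -0.01024 - 0.12944 - 0.10421 + 0.56522 = 0.32133 ≈ 0.3213 bits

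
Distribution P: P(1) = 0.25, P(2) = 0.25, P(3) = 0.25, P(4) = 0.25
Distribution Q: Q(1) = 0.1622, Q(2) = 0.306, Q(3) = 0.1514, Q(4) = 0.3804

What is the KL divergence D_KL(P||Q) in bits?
0.1126 bits

D_KL(P||Q) = Σ P(x) log₂(P(x)/Q(x))

Computing term by term:
  P(1)·log₂(P(1)/Q(1)) = 0.25·log₂(0.25/0.1622) = 0.15604
  P(2)·log₂(P(2)/Q(2)) = 0.25·log₂(0.25/0.306) = -0.07290
  P(3)·log₂(P(3)/Q(3)) = 0.25·log₂(0.25/0.1514) = 0.18089
  P(4)·log₂(P(4)/Q(4)) = 0.25·log₂(0.25/0.3804) = -0.15140

D_KL(P||Q) = 0.15604 - 0.07290 + 0.18089 - 0.15140 = 0.11263 ≈ 0.1126 bits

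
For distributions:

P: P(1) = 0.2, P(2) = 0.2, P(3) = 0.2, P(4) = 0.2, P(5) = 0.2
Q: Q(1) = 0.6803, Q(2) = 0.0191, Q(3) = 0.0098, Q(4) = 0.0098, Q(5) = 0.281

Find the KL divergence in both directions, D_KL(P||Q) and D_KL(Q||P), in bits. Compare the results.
D_KL(P||Q) = 1.9668 bits, D_KL(Q||P) = 1.1894 bits. D_KL(P||Q) is larger than D_KL(Q||P) by 0.7774 bits; the two directions differ.

D_KL(P||Q) = Σ P(x) log₂(P(x)/Q(x))

Computing term by term:
  P(1)·log₂(P(1)/Q(1)) = 0.2·log₂(0.2/0.6803) = -0.35323
  P(2)·log₂(P(2)/Q(2)) = 0.2·log₂(0.2/0.0191) = 0.67767
  P(3)·log₂(P(3)/Q(3)) = 0.2·log₂(0.2/0.0098) = 0.87021
  P(4)·log₂(P(4)/Q(4)) = 0.2·log₂(0.2/0.0098) = 0.87021
  P(5)·log₂(P(5)/Q(5)) = 0.2·log₂(0.2/0.281) = -0.09811

D_KL(P||Q) = -0.35323 + 0.67767 + 0.87021 + 0.87021 - 0.09811 = 1.96675 ≈ 1.9668 bits

D_KL(Q||P) = Σ Q(x) log₂(Q(x)/P(x))

Computing term by term:
  Q(1)·log₂(Q(1)/P(1)) = 0.6803·log₂(0.6803/0.2) = 1.20153
  Q(2)·log₂(Q(2)/P(2)) = 0.0191·log₂(0.0191/0.2) = -0.06472
  Q(3)·log₂(Q(3)/P(3)) = 0.0098·log₂(0.0098/0.2) = -0.04264
  Q(4)·log₂(Q(4)/P(4)) = 0.0098·log₂(0.0098/0.2) = -0.04264
  Q(5)·log₂(Q(5)/P(5)) = 0.281·log₂(0.281/0.2) = 0.13785

D_KL(Q||P) = 1.20153 - 0.06472 - 0.04264 - 0.04264 + 0.13785 = 1.18938 ≈ 1.1894 bits

These are NOT equal (difference: 0.7774 bits). KL divergence is asymmetric: D_KL(P||Q) ≠ D_KL(Q||P) in general.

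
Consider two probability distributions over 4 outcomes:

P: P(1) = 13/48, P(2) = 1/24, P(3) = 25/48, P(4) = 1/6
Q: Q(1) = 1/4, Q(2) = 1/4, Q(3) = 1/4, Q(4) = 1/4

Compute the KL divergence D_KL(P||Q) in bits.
0.3776 bits

D_KL(P||Q) = Σ P(x) log₂(P(x)/Q(x))

Computing term by term:
  P(1)·log₂(P(1)/Q(1)) = (13/48)·log₂((13/48)/(1/4)) = 0.03128
  P(2)·log₂(P(2)/Q(2)) = (1/24)·log₂((1/24)/(1/4)) = -0.10771
  P(3)·log₂(P(3)/Q(3)) = (25/48)·log₂((25/48)/(1/4)) = 0.55151
  P(4)·log₂(P(4)/Q(4)) = (1/6)·log₂((1/6)/(1/4)) = -0.09749

D_KL(P||Q) = 0.03128 - 0.10771 + 0.55151 - 0.09749 = 0.37759 ≈ 0.3776 bits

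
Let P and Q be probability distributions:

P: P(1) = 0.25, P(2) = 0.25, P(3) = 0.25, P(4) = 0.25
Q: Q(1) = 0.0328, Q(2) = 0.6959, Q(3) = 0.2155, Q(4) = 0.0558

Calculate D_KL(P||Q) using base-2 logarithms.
0.9578 bits

D_KL(P||Q) = Σ P(x) log₂(P(x)/Q(x))

Computing term by term:
  P(1)·log₂(P(1)/Q(1)) = 0.25·log₂(0.25/0.0328) = 0.73254
  P(2)·log₂(P(2)/Q(2)) = 0.25·log₂(0.25/0.6959) = -0.36924
  P(3)·log₂(P(3)/Q(3)) = 0.25·log₂(0.25/0.2155) = 0.05356
  P(4)·log₂(P(4)/Q(4)) = 0.25·log₂(0.25/0.0558) = 0.54090

D_KL(P||Q) = 0.73254 - 0.36924 + 0.05356 + 0.54090 = 0.95776 ≈ 0.9578 bits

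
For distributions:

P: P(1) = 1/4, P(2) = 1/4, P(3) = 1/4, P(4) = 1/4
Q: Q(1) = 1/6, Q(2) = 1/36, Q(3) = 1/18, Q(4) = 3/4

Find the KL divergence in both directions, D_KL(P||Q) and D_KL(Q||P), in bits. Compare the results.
D_KL(P||Q) = 1.0850 bits, D_KL(Q||P) = 0.8826 bits. D_KL(P||Q) is larger than D_KL(Q||P) by 0.2024 bits; the two directions differ.

D_KL(P||Q) = Σ P(x) log₂(P(x)/Q(x))

Computing term by term:
  P(1)·log₂(P(1)/Q(1)) = (1/4)·log₂((1/4)/(1/6)) = 0.14624
  P(2)·log₂(P(2)/Q(2)) = (1/4)·log₂((1/4)/(1/36)) = 0.79248
  P(3)·log₂(P(3)/Q(3)) = (1/4)·log₂((1/4)/(1/18)) = 0.54248
  P(4)·log₂(P(4)/Q(4)) = (1/4)·log₂((1/4)/(3/4)) = -0.39624

D_KL(P||Q) = 0.14624 + 0.79248 + 0.54248 - 0.39624 = 1.08496 ≈ 1.0850 bits

D_KL(Q||P) = Σ Q(x) log₂(Q(x)/P(x))

Computing term by term:
  Q(1)·log₂(Q(1)/P(1)) = (1/6)·log₂((1/6)/(1/4)) = -0.09749
  Q(2)·log₂(Q(2)/P(2)) = (1/36)·log₂((1/36)/(1/4)) = -0.08805
  Q(3)·log₂(Q(3)/P(3)) = (1/18)·log₂((1/18)/(1/4)) = -0.12055
  Q(4)·log₂(Q(4)/P(4)) = (3/4)·log₂((3/4)/(1/4)) = 1.18872

D_KL(Q||P) = -0.09749 - 0.08805 - 0.12055 + 1.18872 = 0.88263 ≈ 0.8826 bits

These are NOT equal (difference: 0.2024 bits). KL divergence is asymmetric: D_KL(P||Q) ≠ D_KL(Q||P) in general.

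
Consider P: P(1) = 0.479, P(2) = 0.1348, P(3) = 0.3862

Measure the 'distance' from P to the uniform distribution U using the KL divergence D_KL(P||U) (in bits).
0.1565 bits

U(i) = 1/3 for all i

D_KL(P||U) = Σ P(x) log₂(P(x) / (1/3))
           = Σ P(x) log₂(P(x)) + log₂(3)
           = log₂(3) - H(P)

H(P) = -Σ P(x) log₂(P(x)):
  -P(1)·log₂(P(1)) = -(0.479)·log₂(0.479) = 0.50865
  -P(2)·log₂(P(2)) = -(0.1348)·log₂(0.1348) = 0.38972
  -P(3)·log₂(P(3)) = -(0.3862)·log₂(0.3862) = 0.53009
H(P) = 0.50865 + 0.38972 + 0.53009 = 1.42846 bits

log₂(3) = 1.58496 bits

D_KL(P||U) = 1.58496 - 1.42846 = 0.15650 ≈ 0.1565 bits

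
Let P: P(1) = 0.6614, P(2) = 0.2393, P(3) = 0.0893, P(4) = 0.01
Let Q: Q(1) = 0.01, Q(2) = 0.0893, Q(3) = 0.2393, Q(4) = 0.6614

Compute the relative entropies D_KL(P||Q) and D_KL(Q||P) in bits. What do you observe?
D_KL(P||Q) = 4.1526 bits, D_KL(Q||P) = 4.1526 bits. The two directions give the same value here, because Q is a self-inverse relabeling of P; in general KL divergence is asymmetric.

D_KL(P||Q) = Σ P(x) log₂(P(x)/Q(x))

Computing term by term:
  P(1)·log₂(P(1)/Q(1)) = 0.6614·log₂(0.6614/0.01) = 3.99978
  P(2)·log₂(P(2)/Q(2)) = 0.2393·log₂(0.2393/0.0893) = 0.34031
  P(3)·log₂(P(3)/Q(3)) = 0.0893·log₂(0.0893/0.2393) = -0.12699
  P(4)·log₂(P(4)/Q(4)) = 0.01·log₂(0.01/0.6614) = -0.06047

D_KL(P||Q) = 3.99978 + 0.34031 - 0.12699 - 0.06047 = 4.15263 ≈ 4.1526 bits

D_KL(Q||P) = Σ Q(x) log₂(Q(x)/P(x))

Computing term by term:
  Q(1)·log₂(Q(1)/P(1)) = 0.01·log₂(0.01/0.6614) = -0.06047
  Q(2)·log₂(Q(2)/P(2)) = 0.0893·log₂(0.0893/0.2393) = -0.12699
  Q(3)·log₂(Q(3)/P(3)) = 0.2393·log₂(0.2393/0.0893) = 0.34031
  Q(4)·log₂(Q(4)/P(4)) = 0.6614·log₂(0.6614/0.01) = 3.99978

D_KL(Q||P) = -0.06047 - 0.12699 + 0.34031 + 3.99978 = 4.15263 ≈ 4.1526 bits

These ARE equal here. Q is P with outcomes relabeled (Q(1) = P(4), Q(2) = P(3), Q(3) = P(2), Q(4) = P(1)) by a relabeling that is its own inverse, so the two sums contain exactly the same terms in a different order. This is a special case — KL divergence is not symmetric in general: D_KL(P||Q) ≠ D_KL(Q||P) for most P, Q.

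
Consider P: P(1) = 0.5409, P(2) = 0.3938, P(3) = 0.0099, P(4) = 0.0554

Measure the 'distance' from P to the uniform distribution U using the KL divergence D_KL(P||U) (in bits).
0.6939 bits

U(i) = 1/4 for all i

D_KL(P||U) = Σ P(x) log₂(P(x) / (1/4))
           = Σ P(x) log₂(P(x)) + log₂(4)
           = log₂(4) - H(P)

H(P) = -Σ P(x) log₂(P(x)):
  -P(1)·log₂(P(1)) = -(0.5409)·log₂(0.5409) = 0.47954
  -P(2)·log₂(P(2)) = -(0.3938)·log₂(0.3938) = 0.52945
  -P(3)·log₂(P(3)) = -(0.0099)·log₂(0.0099) = 0.06592
  -P(4)·log₂(P(4)) = -(0.0554)·log₂(0.0554) = 0.23124
H(P) = 0.47954 + 0.52945 + 0.06592 + 0.23124 = 1.30615 bits

log₂(4) = 2.00000 bits

D_KL(P||U) = 2.00000 - 1.30615 = 0.69385 ≈ 0.6939 bits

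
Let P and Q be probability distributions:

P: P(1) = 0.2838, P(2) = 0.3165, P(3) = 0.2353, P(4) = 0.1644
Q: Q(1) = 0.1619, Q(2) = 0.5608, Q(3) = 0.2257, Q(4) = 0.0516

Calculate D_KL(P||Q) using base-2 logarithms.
0.2576 bits

D_KL(P||Q) = Σ P(x) log₂(P(x)/Q(x))

Computing term by term:
  P(1)·log₂(P(1)/Q(1)) = 0.2838·log₂(0.2838/0.1619) = 0.22981
  P(2)·log₂(P(2)/Q(2)) = 0.3165·log₂(0.3165/0.5608) = -0.26120
  P(3)·log₂(P(3)/Q(3)) = 0.2353·log₂(0.2353/0.2257) = 0.01414
  P(4)·log₂(P(4)/Q(4)) = 0.1644·log₂(0.1644/0.0516) = 0.27484

D_KL(P||Q) = 0.22981 - 0.26120 + 0.01414 + 0.27484 = 0.25759 ≈ 0.2576 bits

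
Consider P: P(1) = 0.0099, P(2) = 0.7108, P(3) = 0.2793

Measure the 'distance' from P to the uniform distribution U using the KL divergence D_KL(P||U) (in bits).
0.6550 bits

U(i) = 1/3 for all i

D_KL(P||U) = Σ P(x) log₂(P(x) / (1/3))
           = Σ P(x) log₂(P(x)) + log₂(3)
           = log₂(3) - H(P)

H(P) = -Σ P(x) log₂(P(x)):
  -P(1)·log₂(P(1)) = -(0.0099)·log₂(0.0099) = 0.06592
  -P(2)·log₂(P(2)) = -(0.7108)·log₂(0.7108) = 0.35006
  -P(3)·log₂(P(3)) = -(0.2793)·log₂(0.2793) = 0.51394
H(P) = 0.06592 + 0.35006 + 0.51394 = 0.92992 bits

log₂(3) = 1.58496 bits

D_KL(P||U) = 1.58496 - 0.92992 = 0.65504 ≈ 0.6550 bits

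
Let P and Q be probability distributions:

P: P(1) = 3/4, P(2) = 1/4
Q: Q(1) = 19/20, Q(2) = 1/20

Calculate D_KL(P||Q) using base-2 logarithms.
0.3247 bits

D_KL(P||Q) = Σ P(x) log₂(P(x)/Q(x))

Computing term by term:
  P(1)·log₂(P(1)/Q(1)) = (3/4)·log₂((3/4)/(19/20)) = -0.25578
  P(2)·log₂(P(2)/Q(2)) = (1/4)·log₂((1/4)/(1/20)) = 0.58048

D_KL(P||Q) = -0.25578 + 0.58048 = 0.32470 ≈ 0.3247 bits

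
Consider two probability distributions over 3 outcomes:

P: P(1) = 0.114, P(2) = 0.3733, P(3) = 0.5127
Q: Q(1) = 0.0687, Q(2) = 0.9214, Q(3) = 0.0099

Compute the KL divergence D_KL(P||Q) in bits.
2.5163 bits

D_KL(P||Q) = Σ P(x) log₂(P(x)/Q(x))

Computing term by term:
  P(1)·log₂(P(1)/Q(1)) = 0.114·log₂(0.114/0.0687) = 0.08329
  P(2)·log₂(P(2)/Q(2)) = 0.3733·log₂(0.3733/0.9214) = -0.48659
  P(3)·log₂(P(3)/Q(3)) = 0.5127·log₂(0.5127/0.0099) = 2.91959

D_KL(P||Q) = 0.08329 - 0.48659 + 2.91959 = 2.51629 ≈ 2.5163 bits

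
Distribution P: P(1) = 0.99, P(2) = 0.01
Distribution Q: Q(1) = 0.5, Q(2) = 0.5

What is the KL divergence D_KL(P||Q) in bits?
0.9192 bits

D_KL(P||Q) = Σ P(x) log₂(P(x)/Q(x))

Computing term by term:
  P(1)·log₂(P(1)/Q(1)) = 0.99·log₂(0.99/0.5) = 0.97565
  P(2)·log₂(P(2)/Q(2)) = 0.01·log₂(0.01/0.5) = -0.05644

D_KL(P||Q) = 0.97565 - 0.05644 = 0.91921 ≈ 0.9192 bits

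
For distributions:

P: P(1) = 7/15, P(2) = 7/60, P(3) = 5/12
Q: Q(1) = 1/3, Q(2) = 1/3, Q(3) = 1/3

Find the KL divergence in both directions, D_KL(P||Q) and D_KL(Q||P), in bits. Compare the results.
D_KL(P||Q) = 0.1840 bits, D_KL(Q||P) = 0.2357 bits. D_KL(Q||P) is larger than D_KL(P||Q) by 0.0517 bits; the two directions differ.

D_KL(P||Q) = Σ P(x) log₂(P(x)/Q(x))

Computing term by term:
  P(1)·log₂(P(1)/Q(1)) = (7/15)·log₂((7/15)/(1/3)) = 0.22653
  P(2)·log₂(P(2)/Q(2)) = (7/60)·log₂((7/60)/(1/3)) = -0.17670
  P(3)·log₂(P(3)/Q(3)) = (5/12)·log₂((5/12)/(1/3)) = 0.13414

D_KL(P||Q) = 0.22653 - 0.17670 + 0.13414 = 0.18397 ≈ 0.1840 bits

D_KL(Q||P) = Σ Q(x) log₂(Q(x)/P(x))

Computing term by term:
  Q(1)·log₂(Q(1)/P(1)) = (1/3)·log₂((1/3)/(7/15)) = -0.16181
  Q(2)·log₂(Q(2)/P(2)) = (1/3)·log₂((1/3)/(7/60)) = 0.50486
  Q(3)·log₂(Q(3)/P(3)) = (1/3)·log₂((1/3)/(5/12)) = -0.10731

D_KL(Q||P) = -0.16181 + 0.50486 - 0.10731 = 0.23574 ≈ 0.2357 bits

These are NOT equal (difference: 0.0517 bits). KL divergence is asymmetric: D_KL(P||Q) ≠ D_KL(Q||P) in general.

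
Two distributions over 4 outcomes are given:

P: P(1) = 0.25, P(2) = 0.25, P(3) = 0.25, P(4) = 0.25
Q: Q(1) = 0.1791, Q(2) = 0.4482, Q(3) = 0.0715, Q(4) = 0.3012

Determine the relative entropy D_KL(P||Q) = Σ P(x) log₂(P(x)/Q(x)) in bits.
0.2940 bits

D_KL(P||Q) = Σ P(x) log₂(P(x)/Q(x))

Computing term by term:
  P(1)·log₂(P(1)/Q(1)) = 0.25·log₂(0.25/0.1791) = 0.12029
  P(2)·log₂(P(2)/Q(2)) = 0.25·log₂(0.25/0.4482) = -0.21055
  P(3)·log₂(P(3)/Q(3)) = 0.25·log₂(0.25/0.0715) = 0.45148
  P(4)·log₂(P(4)/Q(4)) = 0.25·log₂(0.25/0.3012) = -0.06720

D_KL(P||Q) = 0.12029 - 0.21055 + 0.45148 - 0.06720 = 0.29402 ≈ 0.2940 bits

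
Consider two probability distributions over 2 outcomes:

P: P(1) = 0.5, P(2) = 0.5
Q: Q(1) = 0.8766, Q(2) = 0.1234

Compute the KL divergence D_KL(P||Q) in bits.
0.6043 bits

D_KL(P||Q) = Σ P(x) log₂(P(x)/Q(x))

Computing term by term:
  P(1)·log₂(P(1)/Q(1)) = 0.5·log₂(0.5/0.8766) = -0.40500
  P(2)·log₂(P(2)/Q(2)) = 0.5·log₂(0.5/0.1234) = 1.00929

D_KL(P||Q) = -0.40500 + 1.00929 = 0.60429 ≈ 0.6043 bits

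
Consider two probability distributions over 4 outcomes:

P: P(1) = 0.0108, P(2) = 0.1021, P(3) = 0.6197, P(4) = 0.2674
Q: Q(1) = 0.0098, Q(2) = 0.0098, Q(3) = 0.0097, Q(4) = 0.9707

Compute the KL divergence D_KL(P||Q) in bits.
3.5660 bits

D_KL(P||Q) = Σ P(x) log₂(P(x)/Q(x))

Computing term by term:
  P(1)·log₂(P(1)/Q(1)) = 0.0108·log₂(0.0108/0.0098) = 0.00151
  P(2)·log₂(P(2)/Q(2)) = 0.1021·log₂(0.1021/0.0098) = 0.34521
  P(3)·log₂(P(3)/Q(3)) = 0.6197·log₂(0.6197/0.0097) = 3.71661
  P(4)·log₂(P(4)/Q(4)) = 0.2674·log₂(0.2674/0.9707) = -0.49737

D_KL(P||Q) = 0.00151 + 0.34521 + 3.71661 - 0.49737 = 3.56596 ≈ 3.5660 bits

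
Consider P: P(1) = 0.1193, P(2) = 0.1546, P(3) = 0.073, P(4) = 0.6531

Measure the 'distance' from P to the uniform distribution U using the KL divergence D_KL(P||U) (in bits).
0.5406 bits

U(i) = 1/4 for all i

D_KL(P||U) = Σ P(x) log₂(P(x) / (1/4))
           = Σ P(x) log₂(P(x)) + log₂(4)
           = log₂(4) - H(P)

H(P) = -Σ P(x) log₂(P(x)):
  -P(1)·log₂(P(1)) = -(0.1193)·log₂(0.1193) = 0.36593
  -P(2)·log₂(P(2)) = -(0.1546)·log₂(0.1546) = 0.41640
  -P(3)·log₂(P(3)) = -(0.073)·log₂(0.073) = 0.27565
  -P(4)·log₂(P(4)) = -(0.6531)·log₂(0.6531) = 0.40141
H(P) = 0.36593 + 0.41640 + 0.27565 + 0.40141 = 1.45939 bits

log₂(4) = 2.00000 bits

D_KL(P||U) = 2.00000 - 1.45939 = 0.54061 ≈ 0.5406 bits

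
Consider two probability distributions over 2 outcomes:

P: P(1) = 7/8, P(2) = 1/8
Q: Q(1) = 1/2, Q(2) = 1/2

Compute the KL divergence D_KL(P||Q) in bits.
0.4564 bits

D_KL(P||Q) = Σ P(x) log₂(P(x)/Q(x))

Computing term by term:
  P(1)·log₂(P(1)/Q(1)) = (7/8)·log₂((7/8)/(1/2)) = 0.70644
  P(2)·log₂(P(2)/Q(2)) = (1/8)·log₂((1/8)/(1/2)) = -0.25000

D_KL(P||Q) = 0.70644 - 0.25000 = 0.45644 ≈ 0.4564 bits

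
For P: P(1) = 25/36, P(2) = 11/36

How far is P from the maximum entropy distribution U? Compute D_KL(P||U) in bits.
0.1120 bits

U(i) = 1/2 for all i

D_KL(P||U) = Σ P(x) log₂(P(x) / (1/2))
           = Σ P(x) log₂(P(x)) + log₂(2)
           = log₂(2) - H(P)

H(P) = -Σ P(x) log₂(P(x)):
  -P(1)·log₂(P(1)) = -(25/36)·log₂(25/36) = 0.36533
  -P(2)·log₂(P(2)) = -(11/36)·log₂(11/36) = 0.52265
H(P) = 0.36533 + 0.52265 = 0.88798 bits

log₂(2) = 1.00000 bits

D_KL(P||U) = 1.00000 - 0.88798 = 0.11202 ≈ 0.1120 bits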